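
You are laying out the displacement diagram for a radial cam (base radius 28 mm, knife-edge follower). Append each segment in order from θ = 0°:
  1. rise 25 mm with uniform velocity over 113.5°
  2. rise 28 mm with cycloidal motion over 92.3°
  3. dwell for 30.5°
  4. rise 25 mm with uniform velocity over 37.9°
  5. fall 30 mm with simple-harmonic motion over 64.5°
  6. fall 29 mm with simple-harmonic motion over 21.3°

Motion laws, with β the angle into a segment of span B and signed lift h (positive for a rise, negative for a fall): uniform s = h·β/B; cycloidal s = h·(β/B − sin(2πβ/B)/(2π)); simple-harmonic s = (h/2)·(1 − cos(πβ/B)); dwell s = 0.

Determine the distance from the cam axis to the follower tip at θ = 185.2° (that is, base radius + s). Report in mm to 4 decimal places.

seg 1 [0°–113.5°] uniform, h=25: full span → s += 25 → s = 25.0000
seg 2 [113.5°–205.8°] cycloidal, h=28: θ=185.2° here. β=71.7, B=92.3. 28·(0.7768 − sin(2π·0.7768)/(2π)) = 26.1441 → s = 51.1441
radial distance = base radius + s = 28 + 51.1441 = 79.1441

79.1441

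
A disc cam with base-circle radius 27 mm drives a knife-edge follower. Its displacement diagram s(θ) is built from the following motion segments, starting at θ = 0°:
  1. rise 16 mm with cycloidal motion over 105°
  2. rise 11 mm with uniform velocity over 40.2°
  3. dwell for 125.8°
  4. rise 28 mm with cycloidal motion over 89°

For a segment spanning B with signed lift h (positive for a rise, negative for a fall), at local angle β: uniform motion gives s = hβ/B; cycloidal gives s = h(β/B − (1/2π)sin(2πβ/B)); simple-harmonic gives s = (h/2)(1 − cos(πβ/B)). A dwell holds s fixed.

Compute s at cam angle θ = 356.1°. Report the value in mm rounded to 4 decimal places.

seg 1 [0°–105°] cycloidal, h=16: full span → s += 16 → s = 16.0000
seg 2 [105°–145.2°] uniform, h=11: full span → s += 11 → s = 27.0000
seg 3 [145.2°–271°] dwell: s stays 27.0000
seg 4 [271°–360°] cycloidal, h=28: θ=356.1° here. β=85.1, B=89. 28·(0.9562 − sin(2π·0.9562)/(2π)) = 27.9846 → s = 54.9846

54.9846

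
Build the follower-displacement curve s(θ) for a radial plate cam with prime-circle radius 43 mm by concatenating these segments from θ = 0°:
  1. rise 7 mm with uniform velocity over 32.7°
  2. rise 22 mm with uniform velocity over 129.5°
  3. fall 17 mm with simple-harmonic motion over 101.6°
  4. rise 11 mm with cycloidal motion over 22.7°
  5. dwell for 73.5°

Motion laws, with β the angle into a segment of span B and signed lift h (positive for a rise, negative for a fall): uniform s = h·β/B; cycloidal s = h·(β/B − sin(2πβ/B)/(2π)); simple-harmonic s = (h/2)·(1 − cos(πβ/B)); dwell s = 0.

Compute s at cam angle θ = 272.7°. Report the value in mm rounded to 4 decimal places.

seg 1 [0°–32.7°] uniform, h=7: full span → s += 7 → s = 7.0000
seg 2 [32.7°–162.2°] uniform, h=22: full span → s += 22 → s = 29.0000
seg 3 [162.2°–263.8°] simple-harmonic, h=-17: full span → s += -17 → s = 12.0000
seg 4 [263.8°–286.5°] cycloidal, h=11: θ=272.7° here. β=8.9, B=22.7. 11·(0.3921 − sin(2π·0.3921)/(2π)) = 3.2145 → s = 15.2145

15.2145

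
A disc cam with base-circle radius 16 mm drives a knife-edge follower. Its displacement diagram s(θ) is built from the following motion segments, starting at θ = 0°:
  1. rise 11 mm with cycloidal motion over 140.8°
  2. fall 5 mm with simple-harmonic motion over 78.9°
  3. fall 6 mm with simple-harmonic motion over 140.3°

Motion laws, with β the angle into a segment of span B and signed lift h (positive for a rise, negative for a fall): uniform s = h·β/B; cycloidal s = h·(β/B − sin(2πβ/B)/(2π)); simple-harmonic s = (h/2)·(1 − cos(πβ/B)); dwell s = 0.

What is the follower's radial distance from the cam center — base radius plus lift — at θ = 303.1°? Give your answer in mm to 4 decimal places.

seg 1 [0°–140.8°] cycloidal, h=11: full span → s += 11 → s = 11.0000
seg 2 [140.8°–219.7°] simple-harmonic, h=-5: full span → s += -5 → s = 6.0000
seg 3 [219.7°–360°] simple-harmonic, h=-6: θ=303.1° here. β=83.4, B=140.3. -6/2·(1 − cos(π·0.5944)) = -3.8771 → s = 2.1229
radial distance = base radius + s = 16 + 2.1229 = 18.1229

18.1229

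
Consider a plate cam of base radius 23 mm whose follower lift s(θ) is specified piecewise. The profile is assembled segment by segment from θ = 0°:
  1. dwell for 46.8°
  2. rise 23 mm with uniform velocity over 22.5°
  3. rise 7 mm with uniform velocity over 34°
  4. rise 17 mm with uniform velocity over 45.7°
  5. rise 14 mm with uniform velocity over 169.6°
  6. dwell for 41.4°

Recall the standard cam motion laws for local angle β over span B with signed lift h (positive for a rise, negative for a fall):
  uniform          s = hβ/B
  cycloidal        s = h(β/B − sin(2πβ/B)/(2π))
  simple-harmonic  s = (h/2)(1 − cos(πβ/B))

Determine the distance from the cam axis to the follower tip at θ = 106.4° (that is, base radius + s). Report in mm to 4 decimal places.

seg 1 [0°–46.8°] dwell: s stays 0.0000
seg 2 [46.8°–69.3°] uniform, h=23: full span → s += 23 → s = 23.0000
seg 3 [69.3°–103.3°] uniform, h=7: full span → s += 7 → s = 30.0000
seg 4 [103.3°–149°] uniform, h=17: θ=106.4° here. β=3.1, B=45.7. 17·3.1/45.7 = 1.1532 → s = 31.1532
radial distance = base radius + s = 23 + 31.1532 = 54.1532

54.1532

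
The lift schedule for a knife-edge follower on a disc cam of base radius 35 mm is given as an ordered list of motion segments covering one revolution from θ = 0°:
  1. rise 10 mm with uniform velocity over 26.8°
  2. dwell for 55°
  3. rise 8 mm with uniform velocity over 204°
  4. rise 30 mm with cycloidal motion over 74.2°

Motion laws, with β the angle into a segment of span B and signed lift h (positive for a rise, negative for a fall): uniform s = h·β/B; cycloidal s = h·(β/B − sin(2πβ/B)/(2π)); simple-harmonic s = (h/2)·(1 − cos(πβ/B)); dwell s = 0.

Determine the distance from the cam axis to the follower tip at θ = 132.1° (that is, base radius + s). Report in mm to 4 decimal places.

seg 1 [0°–26.8°] uniform, h=10: full span → s += 10 → s = 10.0000
seg 2 [26.8°–81.8°] dwell: s stays 10.0000
seg 3 [81.8°–285.8°] uniform, h=8: θ=132.1° here. β=50.3, B=204. 8·50.3/204 = 1.9725 → s = 11.9725
radial distance = base radius + s = 35 + 11.9725 = 46.9725

46.9725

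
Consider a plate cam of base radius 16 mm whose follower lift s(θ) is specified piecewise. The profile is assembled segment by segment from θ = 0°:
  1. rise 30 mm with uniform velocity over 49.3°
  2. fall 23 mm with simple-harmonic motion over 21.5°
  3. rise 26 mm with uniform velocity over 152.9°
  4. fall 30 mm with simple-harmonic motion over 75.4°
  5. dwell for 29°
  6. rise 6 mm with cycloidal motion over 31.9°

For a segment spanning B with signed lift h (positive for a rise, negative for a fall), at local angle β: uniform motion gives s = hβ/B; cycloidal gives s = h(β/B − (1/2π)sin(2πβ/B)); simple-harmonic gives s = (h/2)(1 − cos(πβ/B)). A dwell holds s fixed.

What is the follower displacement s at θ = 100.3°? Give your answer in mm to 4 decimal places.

seg 1 [0°–49.3°] uniform, h=30: full span → s += 30 → s = 30.0000
seg 2 [49.3°–70.8°] simple-harmonic, h=-23: full span → s += -23 → s = 7.0000
seg 3 [70.8°–223.7°] uniform, h=26: θ=100.3° here. β=29.5, B=152.9. 26·29.5/152.9 = 5.0164 → s = 12.0164

12.0164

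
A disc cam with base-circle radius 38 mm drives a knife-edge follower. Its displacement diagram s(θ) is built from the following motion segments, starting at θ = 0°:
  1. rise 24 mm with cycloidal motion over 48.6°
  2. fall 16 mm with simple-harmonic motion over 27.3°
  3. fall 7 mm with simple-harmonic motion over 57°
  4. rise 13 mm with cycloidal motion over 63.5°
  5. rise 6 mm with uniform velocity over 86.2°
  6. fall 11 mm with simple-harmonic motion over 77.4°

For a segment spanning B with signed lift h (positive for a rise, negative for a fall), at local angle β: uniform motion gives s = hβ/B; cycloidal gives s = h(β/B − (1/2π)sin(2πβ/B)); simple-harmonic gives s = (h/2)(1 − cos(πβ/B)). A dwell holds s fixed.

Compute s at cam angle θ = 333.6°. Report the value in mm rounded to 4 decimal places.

seg 1 [0°–48.6°] cycloidal, h=24: full span → s += 24 → s = 24.0000
seg 2 [48.6°–75.9°] simple-harmonic, h=-16: full span → s += -16 → s = 8.0000
seg 3 [75.9°–132.9°] simple-harmonic, h=-7: full span → s += -7 → s = 1.0000
seg 4 [132.9°–196.4°] cycloidal, h=13: full span → s += 13 → s = 14.0000
seg 5 [196.4°–282.6°] uniform, h=6: full span → s += 6 → s = 20.0000
seg 6 [282.6°–360°] simple-harmonic, h=-11: θ=333.6° here. β=51, B=77.4. -11/2·(1 − cos(π·0.6589)) = -8.1332 → s = 11.8668

11.8668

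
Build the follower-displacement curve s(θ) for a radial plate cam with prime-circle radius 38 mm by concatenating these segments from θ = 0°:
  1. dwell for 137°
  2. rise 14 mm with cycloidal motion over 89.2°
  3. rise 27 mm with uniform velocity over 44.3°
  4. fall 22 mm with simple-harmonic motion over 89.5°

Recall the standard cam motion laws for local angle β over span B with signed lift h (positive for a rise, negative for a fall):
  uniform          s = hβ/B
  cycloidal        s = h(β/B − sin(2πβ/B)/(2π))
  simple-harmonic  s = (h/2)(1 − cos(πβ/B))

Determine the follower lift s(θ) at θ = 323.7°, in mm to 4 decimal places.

seg 1 [0°–137°] dwell: s stays 0.0000
seg 2 [137°–226.2°] cycloidal, h=14: full span → s += 14 → s = 14.0000
seg 3 [226.2°–270.5°] uniform, h=27: full span → s += 27 → s = 41.0000
seg 4 [270.5°–360°] simple-harmonic, h=-22: θ=323.7° here. β=53.2, B=89.5. -22/2·(1 − cos(π·0.5944)) = -14.2151 → s = 26.7849

26.7849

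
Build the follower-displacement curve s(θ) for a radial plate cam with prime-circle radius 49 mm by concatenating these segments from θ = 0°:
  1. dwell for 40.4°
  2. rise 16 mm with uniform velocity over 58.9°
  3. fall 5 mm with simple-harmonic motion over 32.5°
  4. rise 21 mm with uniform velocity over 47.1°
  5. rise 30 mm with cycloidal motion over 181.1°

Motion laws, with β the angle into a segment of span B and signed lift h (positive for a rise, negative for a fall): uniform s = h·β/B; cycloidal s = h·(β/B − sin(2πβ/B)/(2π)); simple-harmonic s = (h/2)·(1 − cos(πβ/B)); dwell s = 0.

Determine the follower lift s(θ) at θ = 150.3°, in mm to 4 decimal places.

seg 1 [0°–40.4°] dwell: s stays 0.0000
seg 2 [40.4°–99.3°] uniform, h=16: full span → s += 16 → s = 16.0000
seg 3 [99.3°–131.8°] simple-harmonic, h=-5: full span → s += -5 → s = 11.0000
seg 4 [131.8°–178.9°] uniform, h=21: θ=150.3° here. β=18.5, B=47.1. 21·18.5/47.1 = 8.2484 → s = 19.2484

19.2484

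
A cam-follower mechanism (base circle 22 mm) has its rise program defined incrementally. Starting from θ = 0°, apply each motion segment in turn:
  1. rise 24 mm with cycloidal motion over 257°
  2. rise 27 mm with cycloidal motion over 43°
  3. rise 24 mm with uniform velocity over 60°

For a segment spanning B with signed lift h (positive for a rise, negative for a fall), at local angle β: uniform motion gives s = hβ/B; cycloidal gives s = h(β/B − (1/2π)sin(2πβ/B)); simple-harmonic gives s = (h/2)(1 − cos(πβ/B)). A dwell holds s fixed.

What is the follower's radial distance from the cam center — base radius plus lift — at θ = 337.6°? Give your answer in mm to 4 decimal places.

seg 1 [0°–257°] cycloidal, h=24: full span → s += 24 → s = 24.0000
seg 2 [257°–300°] cycloidal, h=27: full span → s += 27 → s = 51.0000
seg 3 [300°–360°] uniform, h=24: θ=337.6° here. β=37.6, B=60. 24·37.6/60 = 15.0400 → s = 66.0400
radial distance = base radius + s = 22 + 66.0400 = 88.0400

88.0400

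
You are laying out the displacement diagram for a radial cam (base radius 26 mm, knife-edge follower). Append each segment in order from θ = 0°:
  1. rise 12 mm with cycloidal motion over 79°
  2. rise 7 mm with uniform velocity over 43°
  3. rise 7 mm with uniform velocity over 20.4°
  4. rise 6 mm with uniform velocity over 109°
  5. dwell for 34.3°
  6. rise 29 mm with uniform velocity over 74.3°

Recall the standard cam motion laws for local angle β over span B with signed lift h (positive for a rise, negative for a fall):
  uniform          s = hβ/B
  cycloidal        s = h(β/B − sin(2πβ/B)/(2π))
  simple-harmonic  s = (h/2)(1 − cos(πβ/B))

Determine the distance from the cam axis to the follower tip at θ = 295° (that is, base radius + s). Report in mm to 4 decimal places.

seg 1 [0°–79°] cycloidal, h=12: full span → s += 12 → s = 12.0000
seg 2 [79°–122°] uniform, h=7: full span → s += 7 → s = 19.0000
seg 3 [122°–142.4°] uniform, h=7: full span → s += 7 → s = 26.0000
seg 4 [142.4°–251.4°] uniform, h=6: full span → s += 6 → s = 32.0000
seg 5 [251.4°–285.7°] dwell: s stays 32.0000
seg 6 [285.7°–360°] uniform, h=29: θ=295° here. β=9.3, B=74.3. 29·9.3/74.3 = 3.6299 → s = 35.6299
radial distance = base radius + s = 26 + 35.6299 = 61.6299

61.6299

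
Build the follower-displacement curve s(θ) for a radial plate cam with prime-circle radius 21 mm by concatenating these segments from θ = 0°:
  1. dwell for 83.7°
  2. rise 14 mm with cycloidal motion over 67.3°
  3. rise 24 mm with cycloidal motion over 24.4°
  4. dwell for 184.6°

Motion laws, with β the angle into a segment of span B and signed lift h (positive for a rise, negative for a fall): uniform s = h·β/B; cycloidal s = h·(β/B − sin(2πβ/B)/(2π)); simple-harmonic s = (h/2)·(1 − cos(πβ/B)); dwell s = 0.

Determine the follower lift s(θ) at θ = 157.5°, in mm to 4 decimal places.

seg 1 [0°–83.7°] dwell: s stays 0.0000
seg 2 [83.7°–151°] cycloidal, h=14: full span → s += 14 → s = 14.0000
seg 3 [151°–175.4°] cycloidal, h=24: θ=157.5° here. β=6.5, B=24.4. 24·(0.2664 − sin(2π·0.2664)/(2π)) = 2.5940 → s = 16.5940

16.5940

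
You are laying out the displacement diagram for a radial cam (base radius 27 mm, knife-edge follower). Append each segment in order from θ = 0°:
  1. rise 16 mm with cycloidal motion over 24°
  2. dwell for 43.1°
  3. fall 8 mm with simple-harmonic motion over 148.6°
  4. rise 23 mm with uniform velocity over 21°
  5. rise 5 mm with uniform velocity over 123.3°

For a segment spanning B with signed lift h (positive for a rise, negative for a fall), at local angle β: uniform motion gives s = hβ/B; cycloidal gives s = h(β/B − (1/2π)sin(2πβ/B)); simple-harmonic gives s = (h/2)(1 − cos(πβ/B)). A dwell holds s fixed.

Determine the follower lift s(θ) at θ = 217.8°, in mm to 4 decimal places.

seg 1 [0°–24°] cycloidal, h=16: full span → s += 16 → s = 16.0000
seg 2 [24°–67.1°] dwell: s stays 16.0000
seg 3 [67.1°–215.7°] simple-harmonic, h=-8: full span → s += -8 → s = 8.0000
seg 4 [215.7°–236.7°] uniform, h=23: θ=217.8° here. β=2.1, B=21. 23·2.1/21 = 2.3000 → s = 10.3000

10.3000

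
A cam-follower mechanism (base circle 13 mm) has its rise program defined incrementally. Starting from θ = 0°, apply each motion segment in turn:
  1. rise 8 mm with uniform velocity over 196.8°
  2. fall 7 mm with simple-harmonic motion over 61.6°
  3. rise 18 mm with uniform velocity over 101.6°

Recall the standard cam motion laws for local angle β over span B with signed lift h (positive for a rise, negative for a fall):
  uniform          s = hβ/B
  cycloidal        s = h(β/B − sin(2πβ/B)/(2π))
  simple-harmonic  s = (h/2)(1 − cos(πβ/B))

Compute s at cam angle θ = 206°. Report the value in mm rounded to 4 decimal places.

seg 1 [0°–196.8°] uniform, h=8: full span → s += 8 → s = 8.0000
seg 2 [196.8°–258.4°] simple-harmonic, h=-7: θ=206° here. β=9.2, B=61.6. -7/2·(1 − cos(π·0.1494)) = -0.3782 → s = 7.6218

7.6218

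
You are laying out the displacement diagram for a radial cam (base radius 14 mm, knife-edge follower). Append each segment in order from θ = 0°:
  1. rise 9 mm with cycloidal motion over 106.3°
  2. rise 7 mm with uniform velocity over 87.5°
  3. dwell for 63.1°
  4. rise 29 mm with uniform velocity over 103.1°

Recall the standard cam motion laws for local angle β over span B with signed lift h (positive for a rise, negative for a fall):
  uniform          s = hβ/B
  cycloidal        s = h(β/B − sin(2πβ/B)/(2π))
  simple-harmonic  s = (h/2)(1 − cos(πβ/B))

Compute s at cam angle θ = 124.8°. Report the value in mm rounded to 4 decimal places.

seg 1 [0°–106.3°] cycloidal, h=9: full span → s += 9 → s = 9.0000
seg 2 [106.3°–193.8°] uniform, h=7: θ=124.8° here. β=18.5, B=87.5. 7·18.5/87.5 = 1.4800 → s = 10.4800

10.4800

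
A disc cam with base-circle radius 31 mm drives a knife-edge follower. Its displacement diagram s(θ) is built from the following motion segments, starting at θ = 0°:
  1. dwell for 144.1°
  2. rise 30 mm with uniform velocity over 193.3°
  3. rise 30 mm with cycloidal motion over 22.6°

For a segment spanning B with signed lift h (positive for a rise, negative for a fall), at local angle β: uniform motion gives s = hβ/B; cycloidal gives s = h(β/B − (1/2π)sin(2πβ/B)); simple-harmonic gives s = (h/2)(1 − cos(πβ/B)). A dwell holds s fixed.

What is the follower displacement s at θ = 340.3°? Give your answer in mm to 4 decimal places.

seg 1 [0°–144.1°] dwell: s stays 0.0000
seg 2 [144.1°–337.4°] uniform, h=30: full span → s += 30 → s = 30.0000
seg 3 [337.4°–360°] cycloidal, h=30: θ=340.3° here. β=2.9, B=22.6. 30·(0.1283 − sin(2π·0.1283)/(2π)) = 0.4037 → s = 30.4037

30.4037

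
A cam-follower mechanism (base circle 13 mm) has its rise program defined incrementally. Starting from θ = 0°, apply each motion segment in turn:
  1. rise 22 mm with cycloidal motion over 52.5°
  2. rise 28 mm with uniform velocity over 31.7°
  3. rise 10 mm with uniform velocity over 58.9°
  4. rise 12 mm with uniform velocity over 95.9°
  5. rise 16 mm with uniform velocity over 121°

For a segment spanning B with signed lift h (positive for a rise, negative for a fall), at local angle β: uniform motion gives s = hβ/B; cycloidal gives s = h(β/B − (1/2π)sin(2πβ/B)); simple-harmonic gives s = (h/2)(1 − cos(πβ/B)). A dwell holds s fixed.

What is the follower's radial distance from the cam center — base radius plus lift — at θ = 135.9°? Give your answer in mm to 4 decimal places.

seg 1 [0°–52.5°] cycloidal, h=22: full span → s += 22 → s = 22.0000
seg 2 [52.5°–84.2°] uniform, h=28: full span → s += 28 → s = 50.0000
seg 3 [84.2°–143.1°] uniform, h=10: θ=135.9° here. β=51.7, B=58.9. 10·51.7/58.9 = 8.7776 → s = 58.7776
radial distance = base radius + s = 13 + 58.7776 = 71.7776

71.7776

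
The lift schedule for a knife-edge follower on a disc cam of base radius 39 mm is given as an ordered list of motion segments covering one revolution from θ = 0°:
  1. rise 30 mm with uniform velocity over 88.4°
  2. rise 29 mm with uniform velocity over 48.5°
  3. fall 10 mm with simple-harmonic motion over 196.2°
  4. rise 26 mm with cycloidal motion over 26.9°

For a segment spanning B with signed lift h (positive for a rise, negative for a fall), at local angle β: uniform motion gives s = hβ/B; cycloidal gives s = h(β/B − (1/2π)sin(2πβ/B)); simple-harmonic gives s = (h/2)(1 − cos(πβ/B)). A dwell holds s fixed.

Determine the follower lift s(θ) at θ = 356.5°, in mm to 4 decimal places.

seg 1 [0°–88.4°] uniform, h=30: full span → s += 30 → s = 30.0000
seg 2 [88.4°–136.9°] uniform, h=29: full span → s += 29 → s = 59.0000
seg 3 [136.9°–333.1°] simple-harmonic, h=-10: full span → s += -10 → s = 49.0000
seg 4 [333.1°–360°] cycloidal, h=26: θ=356.5° here. β=23.4, B=26.9. 26·(0.8699 − sin(2π·0.8699)/(2π)) = 25.6356 → s = 74.6356

74.6356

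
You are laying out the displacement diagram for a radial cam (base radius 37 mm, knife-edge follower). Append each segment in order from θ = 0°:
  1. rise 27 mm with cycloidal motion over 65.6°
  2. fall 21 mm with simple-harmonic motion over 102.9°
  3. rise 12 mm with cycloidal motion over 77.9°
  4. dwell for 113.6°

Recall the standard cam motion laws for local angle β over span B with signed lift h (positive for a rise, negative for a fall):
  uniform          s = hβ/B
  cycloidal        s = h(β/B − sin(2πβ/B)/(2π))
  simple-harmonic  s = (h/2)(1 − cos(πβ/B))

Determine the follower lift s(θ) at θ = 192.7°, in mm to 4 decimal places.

seg 1 [0°–65.6°] cycloidal, h=27: full span → s += 27 → s = 27.0000
seg 2 [65.6°–168.5°] simple-harmonic, h=-21: full span → s += -21 → s = 6.0000
seg 3 [168.5°–246.4°] cycloidal, h=12: θ=192.7° here. β=24.2, B=77.9. 12·(0.3107 − sin(2π·0.3107)/(2π)) = 1.9550 → s = 7.9550

7.9550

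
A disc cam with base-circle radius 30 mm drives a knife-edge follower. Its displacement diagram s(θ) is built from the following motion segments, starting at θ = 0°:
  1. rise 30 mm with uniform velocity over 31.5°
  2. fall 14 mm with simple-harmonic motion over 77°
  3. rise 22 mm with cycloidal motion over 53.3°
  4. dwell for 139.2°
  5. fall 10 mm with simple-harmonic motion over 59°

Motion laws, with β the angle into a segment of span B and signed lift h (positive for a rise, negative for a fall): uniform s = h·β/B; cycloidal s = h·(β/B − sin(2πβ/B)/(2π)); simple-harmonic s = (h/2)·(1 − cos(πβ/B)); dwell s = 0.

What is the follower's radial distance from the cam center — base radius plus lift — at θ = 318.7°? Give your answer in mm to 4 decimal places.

seg 1 [0°–31.5°] uniform, h=30: full span → s += 30 → s = 30.0000
seg 2 [31.5°–108.5°] simple-harmonic, h=-14: full span → s += -14 → s = 16.0000
seg 3 [108.5°–161.8°] cycloidal, h=22: full span → s += 22 → s = 38.0000
seg 4 [161.8°–301°] dwell: s stays 38.0000
seg 5 [301°–360°] simple-harmonic, h=-10: θ=318.7° here. β=17.7, B=59. -10/2·(1 − cos(π·0.3000)) = -2.0611 → s = 35.9389
radial distance = base radius + s = 30 + 35.9389 = 65.9389

65.9389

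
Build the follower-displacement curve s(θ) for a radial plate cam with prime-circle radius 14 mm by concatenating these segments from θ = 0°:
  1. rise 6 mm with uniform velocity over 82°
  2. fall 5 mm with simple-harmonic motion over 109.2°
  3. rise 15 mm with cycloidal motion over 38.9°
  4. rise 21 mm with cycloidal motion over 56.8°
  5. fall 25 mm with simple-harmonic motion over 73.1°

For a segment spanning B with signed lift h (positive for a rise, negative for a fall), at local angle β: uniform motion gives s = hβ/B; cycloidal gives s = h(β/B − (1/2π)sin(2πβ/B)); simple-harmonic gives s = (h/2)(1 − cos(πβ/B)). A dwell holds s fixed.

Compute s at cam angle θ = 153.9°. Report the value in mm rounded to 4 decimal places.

seg 1 [0°–82°] uniform, h=6: full span → s += 6 → s = 6.0000
seg 2 [82°–191.2°] simple-harmonic, h=-5: θ=153.9° here. β=71.9, B=109.2. -5/2·(1 − cos(π·0.6584)) = -3.6935 → s = 2.3065

2.3065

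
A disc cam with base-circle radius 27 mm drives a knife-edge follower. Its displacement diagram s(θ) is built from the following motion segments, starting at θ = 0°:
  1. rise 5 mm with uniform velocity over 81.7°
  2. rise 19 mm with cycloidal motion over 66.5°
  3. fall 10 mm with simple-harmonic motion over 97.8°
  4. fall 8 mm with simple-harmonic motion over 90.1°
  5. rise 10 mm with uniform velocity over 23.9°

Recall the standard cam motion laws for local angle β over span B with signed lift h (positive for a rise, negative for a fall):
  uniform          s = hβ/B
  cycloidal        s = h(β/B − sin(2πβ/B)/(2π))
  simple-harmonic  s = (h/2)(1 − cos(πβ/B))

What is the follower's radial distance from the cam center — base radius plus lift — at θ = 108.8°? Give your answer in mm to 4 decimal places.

seg 1 [0°–81.7°] uniform, h=5: full span → s += 5 → s = 5.0000
seg 2 [81.7°–148.2°] cycloidal, h=19: θ=108.8° here. β=27.1, B=66.5. 19·(0.4075 − sin(2π·0.4075)/(2π)) = 6.0829 → s = 11.0829
radial distance = base radius + s = 27 + 11.0829 = 38.0829

38.0829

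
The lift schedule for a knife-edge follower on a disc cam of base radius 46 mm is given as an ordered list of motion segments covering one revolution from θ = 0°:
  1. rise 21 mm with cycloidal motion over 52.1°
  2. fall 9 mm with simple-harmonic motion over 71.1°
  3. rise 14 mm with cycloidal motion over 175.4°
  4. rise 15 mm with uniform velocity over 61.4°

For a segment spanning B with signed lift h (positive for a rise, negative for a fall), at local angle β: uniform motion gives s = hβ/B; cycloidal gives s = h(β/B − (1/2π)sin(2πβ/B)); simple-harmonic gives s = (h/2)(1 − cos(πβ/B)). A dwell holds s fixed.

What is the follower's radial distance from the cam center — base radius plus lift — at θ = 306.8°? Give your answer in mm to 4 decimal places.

seg 1 [0°–52.1°] cycloidal, h=21: full span → s += 21 → s = 21.0000
seg 2 [52.1°–123.2°] simple-harmonic, h=-9: full span → s += -9 → s = 12.0000
seg 3 [123.2°–298.6°] cycloidal, h=14: full span → s += 14 → s = 26.0000
seg 4 [298.6°–360°] uniform, h=15: θ=306.8° here. β=8.2, B=61.4. 15·8.2/61.4 = 2.0033 → s = 28.0033
radial distance = base radius + s = 46 + 28.0033 = 74.0033

74.0033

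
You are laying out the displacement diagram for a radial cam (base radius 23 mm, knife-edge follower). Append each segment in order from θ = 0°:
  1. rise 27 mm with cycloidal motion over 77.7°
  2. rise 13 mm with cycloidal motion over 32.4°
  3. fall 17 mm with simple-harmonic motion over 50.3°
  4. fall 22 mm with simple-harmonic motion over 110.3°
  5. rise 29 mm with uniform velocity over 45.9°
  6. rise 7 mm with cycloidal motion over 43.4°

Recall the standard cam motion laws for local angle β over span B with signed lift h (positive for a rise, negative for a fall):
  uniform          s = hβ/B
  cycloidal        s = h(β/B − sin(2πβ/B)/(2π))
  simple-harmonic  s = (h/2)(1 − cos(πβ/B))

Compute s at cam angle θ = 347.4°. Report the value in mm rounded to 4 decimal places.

seg 1 [0°–77.7°] cycloidal, h=27: full span → s += 27 → s = 27.0000
seg 2 [77.7°–110.1°] cycloidal, h=13: full span → s += 13 → s = 40.0000
seg 3 [110.1°–160.4°] simple-harmonic, h=-17: full span → s += -17 → s = 23.0000
seg 4 [160.4°–270.7°] simple-harmonic, h=-22: full span → s += -22 → s = 1.0000
seg 5 [270.7°–316.6°] uniform, h=29: full span → s += 29 → s = 30.0000
seg 6 [316.6°–360°] cycloidal, h=7: θ=347.4° here. β=30.8, B=43.4. 7·(0.7097 − sin(2π·0.7097)/(2π)) = 6.0463 → s = 36.0463

36.0463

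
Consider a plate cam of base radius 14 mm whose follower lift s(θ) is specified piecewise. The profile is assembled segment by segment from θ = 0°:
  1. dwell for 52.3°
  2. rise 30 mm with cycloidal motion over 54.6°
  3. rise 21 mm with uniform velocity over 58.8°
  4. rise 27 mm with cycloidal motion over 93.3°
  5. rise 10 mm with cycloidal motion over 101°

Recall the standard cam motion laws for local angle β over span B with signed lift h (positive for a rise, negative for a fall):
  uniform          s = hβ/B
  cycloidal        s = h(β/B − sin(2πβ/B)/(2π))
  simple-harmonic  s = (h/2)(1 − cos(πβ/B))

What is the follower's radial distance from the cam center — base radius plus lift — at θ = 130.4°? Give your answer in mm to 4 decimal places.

seg 1 [0°–52.3°] dwell: s stays 0.0000
seg 2 [52.3°–106.9°] cycloidal, h=30: full span → s += 30 → s = 30.0000
seg 3 [106.9°–165.7°] uniform, h=21: θ=130.4° here. β=23.5, B=58.8. 21·23.5/58.8 = 8.3929 → s = 38.3929
radial distance = base radius + s = 14 + 38.3929 = 52.3929

52.3929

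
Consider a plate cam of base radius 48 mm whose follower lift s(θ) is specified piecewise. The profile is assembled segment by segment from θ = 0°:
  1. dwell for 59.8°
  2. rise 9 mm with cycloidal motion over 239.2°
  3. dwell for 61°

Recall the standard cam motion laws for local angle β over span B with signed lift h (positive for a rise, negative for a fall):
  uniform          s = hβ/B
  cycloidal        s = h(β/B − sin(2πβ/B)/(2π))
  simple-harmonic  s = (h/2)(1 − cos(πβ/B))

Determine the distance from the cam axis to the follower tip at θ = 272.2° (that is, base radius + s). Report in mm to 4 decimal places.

seg 1 [0°–59.8°] dwell: s stays 0.0000
seg 2 [59.8°–299°] cycloidal, h=9: θ=272.2° here. β=212.4, B=239.2. 9·(0.8880 − sin(2π·0.8880)/(2π)) = 8.9188 → s = 8.9188
radial distance = base radius + s = 48 + 8.9188 = 56.9188

56.9188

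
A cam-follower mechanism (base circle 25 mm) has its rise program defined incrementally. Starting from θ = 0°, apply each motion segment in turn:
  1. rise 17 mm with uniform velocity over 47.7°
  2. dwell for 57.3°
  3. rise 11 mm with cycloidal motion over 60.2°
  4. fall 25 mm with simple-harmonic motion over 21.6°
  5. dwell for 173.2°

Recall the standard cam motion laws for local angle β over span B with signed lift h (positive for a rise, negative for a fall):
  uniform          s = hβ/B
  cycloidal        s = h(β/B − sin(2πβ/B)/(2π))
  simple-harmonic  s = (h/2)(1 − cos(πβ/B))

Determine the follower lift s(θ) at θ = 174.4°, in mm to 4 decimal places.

seg 1 [0°–47.7°] uniform, h=17: full span → s += 17 → s = 17.0000
seg 2 [47.7°–105°] dwell: s stays 17.0000
seg 3 [105°–165.2°] cycloidal, h=11: full span → s += 11 → s = 28.0000
seg 4 [165.2°–186.8°] simple-harmonic, h=-25: θ=174.4° here. β=9.2, B=21.6. -25/2·(1 − cos(π·0.4259)) = -9.6173 → s = 18.3827

18.3827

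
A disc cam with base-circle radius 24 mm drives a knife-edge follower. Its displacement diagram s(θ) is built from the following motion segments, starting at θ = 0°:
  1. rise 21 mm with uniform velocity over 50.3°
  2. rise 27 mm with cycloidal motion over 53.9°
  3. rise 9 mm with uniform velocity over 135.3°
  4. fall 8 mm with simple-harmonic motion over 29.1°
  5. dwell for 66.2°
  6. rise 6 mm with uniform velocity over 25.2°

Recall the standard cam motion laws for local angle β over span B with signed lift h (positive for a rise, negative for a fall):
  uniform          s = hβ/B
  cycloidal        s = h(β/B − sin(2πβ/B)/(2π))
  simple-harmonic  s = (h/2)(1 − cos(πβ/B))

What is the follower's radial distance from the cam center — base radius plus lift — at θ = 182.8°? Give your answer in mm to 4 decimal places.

seg 1 [0°–50.3°] uniform, h=21: full span → s += 21 → s = 21.0000
seg 2 [50.3°–104.2°] cycloidal, h=27: full span → s += 27 → s = 48.0000
seg 3 [104.2°–239.5°] uniform, h=9: θ=182.8° here. β=78.6, B=135.3. 9·78.6/135.3 = 5.2284 → s = 53.2284
radial distance = base radius + s = 24 + 53.2284 = 77.2284

77.2284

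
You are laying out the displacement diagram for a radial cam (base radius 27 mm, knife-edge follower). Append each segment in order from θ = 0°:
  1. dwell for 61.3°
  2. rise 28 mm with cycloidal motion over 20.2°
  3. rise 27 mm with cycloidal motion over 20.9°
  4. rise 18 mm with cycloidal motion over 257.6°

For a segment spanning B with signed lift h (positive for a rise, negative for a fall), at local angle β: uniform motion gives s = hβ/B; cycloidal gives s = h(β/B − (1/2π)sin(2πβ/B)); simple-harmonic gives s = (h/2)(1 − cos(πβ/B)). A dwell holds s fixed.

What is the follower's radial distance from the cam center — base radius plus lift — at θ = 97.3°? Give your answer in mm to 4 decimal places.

seg 1 [0°–61.3°] dwell: s stays 0.0000
seg 2 [61.3°–81.5°] cycloidal, h=28: full span → s += 28 → s = 28.0000
seg 3 [81.5°–102.4°] cycloidal, h=27: θ=97.3° here. β=15.8, B=20.9. 27·(0.7560 − sin(2π·0.7560)/(2π)) = 24.7056 → s = 52.7056
radial distance = base radius + s = 27 + 52.7056 = 79.7056

79.7056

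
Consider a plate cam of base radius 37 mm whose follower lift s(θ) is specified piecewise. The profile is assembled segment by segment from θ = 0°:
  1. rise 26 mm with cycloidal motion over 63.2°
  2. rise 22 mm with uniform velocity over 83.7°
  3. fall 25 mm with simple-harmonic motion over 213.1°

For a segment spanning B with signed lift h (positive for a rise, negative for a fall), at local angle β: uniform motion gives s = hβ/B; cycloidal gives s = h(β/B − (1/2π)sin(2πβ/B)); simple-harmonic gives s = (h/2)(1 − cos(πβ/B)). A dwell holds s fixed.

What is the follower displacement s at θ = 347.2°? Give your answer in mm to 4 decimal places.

seg 1 [0°–63.2°] cycloidal, h=26: full span → s += 26 → s = 26.0000
seg 2 [63.2°–146.9°] uniform, h=22: full span → s += 22 → s = 48.0000
seg 3 [146.9°–360°] simple-harmonic, h=-25: θ=347.2° here. β=200.3, B=213.1. -25/2·(1 − cos(π·0.9399)) = -24.7781 → s = 23.2219

23.2219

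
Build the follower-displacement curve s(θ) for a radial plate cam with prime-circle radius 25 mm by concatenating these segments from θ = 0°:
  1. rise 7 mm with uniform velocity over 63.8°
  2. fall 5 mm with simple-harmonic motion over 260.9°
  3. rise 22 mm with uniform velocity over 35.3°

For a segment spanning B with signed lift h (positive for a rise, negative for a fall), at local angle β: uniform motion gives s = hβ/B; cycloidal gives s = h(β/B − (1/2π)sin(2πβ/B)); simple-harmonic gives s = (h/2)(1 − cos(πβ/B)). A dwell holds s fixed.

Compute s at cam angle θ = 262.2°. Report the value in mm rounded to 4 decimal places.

seg 1 [0°–63.8°] uniform, h=7: full span → s += 7 → s = 7.0000
seg 2 [63.8°–324.7°] simple-harmonic, h=-5: θ=262.2° here. β=198.4, B=260.9. -5/2·(1 − cos(π·0.7604)) = -4.3248 → s = 2.6752

2.6752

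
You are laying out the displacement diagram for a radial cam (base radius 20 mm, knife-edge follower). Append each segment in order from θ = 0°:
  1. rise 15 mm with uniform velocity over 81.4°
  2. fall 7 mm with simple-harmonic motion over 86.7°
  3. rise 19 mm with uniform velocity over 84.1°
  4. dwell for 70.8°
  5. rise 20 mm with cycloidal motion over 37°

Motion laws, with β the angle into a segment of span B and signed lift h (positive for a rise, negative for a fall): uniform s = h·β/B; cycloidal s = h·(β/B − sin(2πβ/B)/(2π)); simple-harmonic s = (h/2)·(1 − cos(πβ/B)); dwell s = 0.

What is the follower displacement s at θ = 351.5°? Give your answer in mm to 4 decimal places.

seg 1 [0°–81.4°] uniform, h=15: full span → s += 15 → s = 15.0000
seg 2 [81.4°–168.1°] simple-harmonic, h=-7: full span → s += -7 → s = 8.0000
seg 3 [168.1°–252.2°] uniform, h=19: full span → s += 19 → s = 27.0000
seg 4 [252.2°–323°] dwell: s stays 27.0000
seg 5 [323°–360°] cycloidal, h=20: θ=351.5° here. β=28.5, B=37. 20·(0.7703 − sin(2π·0.7703)/(2π)) = 18.5627 → s = 45.5627

45.5627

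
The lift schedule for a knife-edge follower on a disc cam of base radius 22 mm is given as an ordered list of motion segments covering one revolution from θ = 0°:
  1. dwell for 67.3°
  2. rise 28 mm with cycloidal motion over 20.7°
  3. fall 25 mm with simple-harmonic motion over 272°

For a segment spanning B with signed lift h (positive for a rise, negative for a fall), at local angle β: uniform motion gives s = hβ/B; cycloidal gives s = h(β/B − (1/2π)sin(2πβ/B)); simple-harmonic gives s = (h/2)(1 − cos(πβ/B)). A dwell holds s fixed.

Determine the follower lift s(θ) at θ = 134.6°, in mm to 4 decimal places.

seg 1 [0°–67.3°] dwell: s stays 0.0000
seg 2 [67.3°–88°] cycloidal, h=28: full span → s += 28 → s = 28.0000
seg 3 [88°–360°] simple-harmonic, h=-25: θ=134.6° here. β=46.6, B=272. -25/2·(1 − cos(π·0.1713)) = -1.7673 → s = 26.2327

26.2327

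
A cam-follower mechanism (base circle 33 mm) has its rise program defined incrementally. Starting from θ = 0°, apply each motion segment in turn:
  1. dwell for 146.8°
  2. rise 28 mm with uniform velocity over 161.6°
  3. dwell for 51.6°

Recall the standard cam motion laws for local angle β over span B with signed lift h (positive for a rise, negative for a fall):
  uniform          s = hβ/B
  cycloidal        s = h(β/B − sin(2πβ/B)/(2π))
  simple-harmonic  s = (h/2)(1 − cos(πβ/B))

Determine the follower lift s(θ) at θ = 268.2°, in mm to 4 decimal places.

seg 1 [0°–146.8°] dwell: s stays 0.0000
seg 2 [146.8°–308.4°] uniform, h=28: θ=268.2° here. β=121.4, B=161.6. 28·121.4/161.6 = 21.0347 → s = 21.0347

21.0347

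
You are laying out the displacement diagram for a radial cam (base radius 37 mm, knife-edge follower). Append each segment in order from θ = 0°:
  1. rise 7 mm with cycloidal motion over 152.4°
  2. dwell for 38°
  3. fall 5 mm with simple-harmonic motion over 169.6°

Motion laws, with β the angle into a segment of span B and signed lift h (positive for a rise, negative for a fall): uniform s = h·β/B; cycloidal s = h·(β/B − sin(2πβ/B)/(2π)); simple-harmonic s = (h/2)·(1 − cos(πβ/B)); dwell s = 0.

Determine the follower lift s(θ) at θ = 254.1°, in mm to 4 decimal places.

seg 1 [0°–152.4°] cycloidal, h=7: full span → s += 7 → s = 7.0000
seg 2 [152.4°–190.4°] dwell: s stays 7.0000
seg 3 [190.4°–360°] simple-harmonic, h=-5: θ=254.1° here. β=63.7, B=169.6. -5/2·(1 − cos(π·0.3756)) = -1.5476 → s = 5.4524

5.4524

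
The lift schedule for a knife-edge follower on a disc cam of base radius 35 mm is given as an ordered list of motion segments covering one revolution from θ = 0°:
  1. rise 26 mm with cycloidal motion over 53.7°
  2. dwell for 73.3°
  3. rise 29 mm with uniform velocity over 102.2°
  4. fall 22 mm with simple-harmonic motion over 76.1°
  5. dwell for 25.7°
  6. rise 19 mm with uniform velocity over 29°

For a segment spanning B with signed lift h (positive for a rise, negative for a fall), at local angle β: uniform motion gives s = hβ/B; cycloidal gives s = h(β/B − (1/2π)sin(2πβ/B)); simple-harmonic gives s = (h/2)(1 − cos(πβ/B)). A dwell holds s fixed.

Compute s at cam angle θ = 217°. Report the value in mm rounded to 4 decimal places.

seg 1 [0°–53.7°] cycloidal, h=26: full span → s += 26 → s = 26.0000
seg 2 [53.7°–127°] dwell: s stays 26.0000
seg 3 [127°–229.2°] uniform, h=29: θ=217° here. β=90, B=102.2. 29·90/102.2 = 25.5382 → s = 51.5382

51.5382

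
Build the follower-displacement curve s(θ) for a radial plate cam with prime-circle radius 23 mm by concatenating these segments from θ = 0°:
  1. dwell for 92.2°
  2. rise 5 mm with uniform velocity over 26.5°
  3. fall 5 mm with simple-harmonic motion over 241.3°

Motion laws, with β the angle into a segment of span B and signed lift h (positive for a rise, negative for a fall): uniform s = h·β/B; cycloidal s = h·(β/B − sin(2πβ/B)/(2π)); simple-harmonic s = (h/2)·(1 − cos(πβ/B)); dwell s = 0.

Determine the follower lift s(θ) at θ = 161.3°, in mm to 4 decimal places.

seg 1 [0°–92.2°] dwell: s stays 0.0000
seg 2 [92.2°–118.7°] uniform, h=5: full span → s += 5 → s = 5.0000
seg 3 [118.7°–360°] simple-harmonic, h=-5: θ=161.3° here. β=42.6, B=241.3. -5/2·(1 − cos(π·0.1765)) = -0.3748 → s = 4.6252

4.6252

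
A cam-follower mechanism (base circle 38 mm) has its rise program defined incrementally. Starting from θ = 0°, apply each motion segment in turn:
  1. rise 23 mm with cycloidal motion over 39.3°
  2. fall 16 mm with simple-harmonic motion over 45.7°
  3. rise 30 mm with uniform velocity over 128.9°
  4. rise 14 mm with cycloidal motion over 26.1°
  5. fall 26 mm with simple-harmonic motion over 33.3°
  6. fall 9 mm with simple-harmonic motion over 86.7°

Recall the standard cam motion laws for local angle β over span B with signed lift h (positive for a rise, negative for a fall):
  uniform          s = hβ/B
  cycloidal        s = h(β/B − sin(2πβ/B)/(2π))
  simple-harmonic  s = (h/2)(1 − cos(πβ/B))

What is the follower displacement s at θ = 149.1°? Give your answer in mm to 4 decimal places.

seg 1 [0°–39.3°] cycloidal, h=23: full span → s += 23 → s = 23.0000
seg 2 [39.3°–85°] simple-harmonic, h=-16: full span → s += -16 → s = 7.0000
seg 3 [85°–213.9°] uniform, h=30: θ=149.1° here. β=64.1, B=128.9. 30·64.1/128.9 = 14.9185 → s = 21.9185

21.9185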